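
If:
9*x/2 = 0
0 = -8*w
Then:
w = 0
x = 0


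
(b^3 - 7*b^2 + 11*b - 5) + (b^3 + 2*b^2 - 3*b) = 2*b^3 - 5*b^2 + 8*b - 5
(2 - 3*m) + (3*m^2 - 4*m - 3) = 3*m^2 - 7*m - 1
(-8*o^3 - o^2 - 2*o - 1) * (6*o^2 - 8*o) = -48*o^5 + 58*o^4 - 4*o^3 + 10*o^2 + 8*o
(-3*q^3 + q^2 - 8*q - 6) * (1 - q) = 3*q^4 - 4*q^3 + 9*q^2 - 2*q - 6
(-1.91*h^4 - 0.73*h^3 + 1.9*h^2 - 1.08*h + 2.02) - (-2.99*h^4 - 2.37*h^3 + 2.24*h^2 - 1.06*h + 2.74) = 1.08*h^4 + 1.64*h^3 - 0.34*h^2 - 0.02*h - 0.72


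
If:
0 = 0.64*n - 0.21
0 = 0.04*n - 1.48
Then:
No Solution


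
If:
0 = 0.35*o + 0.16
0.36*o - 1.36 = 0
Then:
No Solution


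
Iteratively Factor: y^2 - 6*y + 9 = (y - 3)*(y - 3)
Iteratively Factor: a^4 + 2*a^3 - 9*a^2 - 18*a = (a + 3)*(a^3 - a^2 - 6*a) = (a - 3)*(a + 3)*(a^2 + 2*a) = a*(a - 3)*(a + 3)*(a + 2)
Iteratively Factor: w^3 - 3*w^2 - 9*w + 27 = (w - 3)*(w^2 - 9) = (w - 3)*(w + 3)*(w - 3)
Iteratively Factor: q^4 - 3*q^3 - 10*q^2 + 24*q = (q - 4)*(q^3 + q^2 - 6*q) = q*(q - 4)*(q^2 + q - 6) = q*(q - 4)*(q - 2)*(q + 3)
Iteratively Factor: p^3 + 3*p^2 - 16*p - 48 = (p + 4)*(p^2 - p - 12) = (p + 3)*(p + 4)*(p - 4)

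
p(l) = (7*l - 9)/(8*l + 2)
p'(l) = -8*(7*l - 9)/(8*l + 2)^2 + 7/(8*l + 2)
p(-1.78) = 1.75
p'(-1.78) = 0.57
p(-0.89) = 2.97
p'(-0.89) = 3.28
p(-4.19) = 1.22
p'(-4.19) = 0.09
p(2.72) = 0.42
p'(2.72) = 0.15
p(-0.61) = 4.61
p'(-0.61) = 10.37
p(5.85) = 0.65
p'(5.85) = 0.04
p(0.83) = -0.37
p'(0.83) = 1.15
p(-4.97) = 1.16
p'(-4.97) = 0.06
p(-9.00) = 1.03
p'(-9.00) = 0.02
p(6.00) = 0.66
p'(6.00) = 0.03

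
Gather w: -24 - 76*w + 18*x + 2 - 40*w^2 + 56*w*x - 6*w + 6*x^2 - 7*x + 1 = -40*w^2 + w*(56*x - 82) + 6*x^2 + 11*x - 21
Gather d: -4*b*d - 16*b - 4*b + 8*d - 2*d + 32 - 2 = -20*b + d*(6 - 4*b) + 30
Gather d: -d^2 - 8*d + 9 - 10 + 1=-d^2 - 8*d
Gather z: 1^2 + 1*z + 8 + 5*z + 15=6*z + 24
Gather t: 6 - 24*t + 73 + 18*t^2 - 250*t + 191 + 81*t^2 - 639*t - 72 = 99*t^2 - 913*t + 198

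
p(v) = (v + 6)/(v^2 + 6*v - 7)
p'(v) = (-2*v - 6)*(v + 6)/(v^2 + 6*v - 7)^2 + 1/(v^2 + 6*v - 7)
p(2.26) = 0.71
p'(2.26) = -0.55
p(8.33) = 0.13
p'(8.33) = -0.02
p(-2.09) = -0.26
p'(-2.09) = -0.10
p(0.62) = -2.29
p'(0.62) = -6.06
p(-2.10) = -0.26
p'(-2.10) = -0.10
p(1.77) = 1.15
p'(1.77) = -1.48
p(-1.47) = -0.33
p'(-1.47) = -0.15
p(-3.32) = -0.17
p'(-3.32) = -0.06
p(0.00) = -0.86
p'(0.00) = -0.88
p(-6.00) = 0.00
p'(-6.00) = -0.14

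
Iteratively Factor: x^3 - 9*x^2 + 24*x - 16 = (x - 1)*(x^2 - 8*x + 16) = (x - 4)*(x - 1)*(x - 4)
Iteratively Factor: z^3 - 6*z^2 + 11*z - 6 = (z - 1)*(z^2 - 5*z + 6) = (z - 2)*(z - 1)*(z - 3)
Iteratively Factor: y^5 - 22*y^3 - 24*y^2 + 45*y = (y - 1)*(y^4 + y^3 - 21*y^2 - 45*y) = (y - 1)*(y + 3)*(y^3 - 2*y^2 - 15*y) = (y - 5)*(y - 1)*(y + 3)*(y^2 + 3*y) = (y - 5)*(y - 1)*(y + 3)^2*(y)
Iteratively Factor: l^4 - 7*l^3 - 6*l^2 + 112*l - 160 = (l - 2)*(l^3 - 5*l^2 - 16*l + 80) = (l - 4)*(l - 2)*(l^2 - l - 20) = (l - 4)*(l - 2)*(l + 4)*(l - 5)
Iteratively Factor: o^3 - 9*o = (o + 3)*(o^2 - 3*o) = o*(o + 3)*(o - 3)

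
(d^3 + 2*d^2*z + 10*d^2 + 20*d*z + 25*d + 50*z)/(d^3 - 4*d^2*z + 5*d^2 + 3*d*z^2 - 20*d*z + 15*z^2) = (d^2 + 2*d*z + 5*d + 10*z)/(d^2 - 4*d*z + 3*z^2)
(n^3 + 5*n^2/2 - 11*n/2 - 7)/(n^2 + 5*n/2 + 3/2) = (2*n^2 + 3*n - 14)/(2*n + 3)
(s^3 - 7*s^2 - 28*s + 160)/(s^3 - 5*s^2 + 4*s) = (s^2 - 3*s - 40)/(s*(s - 1))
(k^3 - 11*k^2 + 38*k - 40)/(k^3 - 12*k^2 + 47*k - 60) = (k - 2)/(k - 3)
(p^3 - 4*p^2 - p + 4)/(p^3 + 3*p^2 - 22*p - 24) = (p - 1)/(p + 6)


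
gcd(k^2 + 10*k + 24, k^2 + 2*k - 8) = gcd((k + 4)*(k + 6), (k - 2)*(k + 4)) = k + 4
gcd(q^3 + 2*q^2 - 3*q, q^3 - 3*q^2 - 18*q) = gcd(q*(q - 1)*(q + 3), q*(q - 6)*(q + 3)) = q^2 + 3*q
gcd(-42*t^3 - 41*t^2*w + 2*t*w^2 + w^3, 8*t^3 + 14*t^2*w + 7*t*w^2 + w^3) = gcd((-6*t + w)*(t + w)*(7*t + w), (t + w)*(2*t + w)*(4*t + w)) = t + w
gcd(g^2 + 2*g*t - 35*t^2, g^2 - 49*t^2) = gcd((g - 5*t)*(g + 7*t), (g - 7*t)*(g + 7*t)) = g + 7*t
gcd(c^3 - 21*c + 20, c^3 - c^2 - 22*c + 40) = c^2 + c - 20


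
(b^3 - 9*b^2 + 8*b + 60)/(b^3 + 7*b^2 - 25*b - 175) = (b^2 - 4*b - 12)/(b^2 + 12*b + 35)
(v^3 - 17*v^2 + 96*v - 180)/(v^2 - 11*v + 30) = v - 6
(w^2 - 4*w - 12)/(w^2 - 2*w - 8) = (w - 6)/(w - 4)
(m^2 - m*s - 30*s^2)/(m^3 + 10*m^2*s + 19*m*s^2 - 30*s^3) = (-m + 6*s)/(-m^2 - 5*m*s + 6*s^2)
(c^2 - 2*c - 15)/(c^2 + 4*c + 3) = (c - 5)/(c + 1)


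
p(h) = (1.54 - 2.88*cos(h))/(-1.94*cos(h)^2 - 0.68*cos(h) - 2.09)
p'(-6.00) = -0.10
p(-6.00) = 0.27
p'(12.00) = 0.27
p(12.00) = 0.22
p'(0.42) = -0.17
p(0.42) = 0.25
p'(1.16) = -1.10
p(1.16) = -0.15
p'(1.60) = -1.60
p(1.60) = -0.78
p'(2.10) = -0.45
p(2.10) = -1.34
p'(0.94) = -0.70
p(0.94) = 0.05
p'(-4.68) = -1.60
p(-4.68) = -0.79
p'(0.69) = -0.37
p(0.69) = 0.18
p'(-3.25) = 0.04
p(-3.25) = -1.32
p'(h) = (1.54 - 2.88*cos(h))*(-3.88*sin(h)*cos(h) - 0.68*sin(h))/(-1.94*cos(h)^2 - 0.68*cos(h) - 2.09)^2 + 2.88*sin(h)/(-1.94*cos(h)^2 - 0.68*cos(h) - 2.09) = (5.5872*cos(h)^2 - 5.9752*cos(h) - 7.0664)*sin(h)/(3.7636*cos(h)^4 + 2.6384*cos(h)^3 + 8.5716*cos(h)^2 + 2.8424*cos(h) + 4.3681)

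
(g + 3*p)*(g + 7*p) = g^2 + 10*g*p + 21*p^2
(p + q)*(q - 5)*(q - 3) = p*q^2 - 8*p*q + 15*p + q^3 - 8*q^2 + 15*q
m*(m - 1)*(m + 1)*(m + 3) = m^4 + 3*m^3 - m^2 - 3*m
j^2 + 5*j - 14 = (j - 2)*(j + 7)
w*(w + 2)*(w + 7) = w^3 + 9*w^2 + 14*w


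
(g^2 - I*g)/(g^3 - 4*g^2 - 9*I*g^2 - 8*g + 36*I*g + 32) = g/(g^2 + g*(-4 - 8*I) + 32*I)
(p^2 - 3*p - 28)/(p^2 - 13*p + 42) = (p + 4)/(p - 6)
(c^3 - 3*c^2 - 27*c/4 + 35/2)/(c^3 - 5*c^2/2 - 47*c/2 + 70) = (c^2 + c/2 - 5)/(c^2 + c - 20)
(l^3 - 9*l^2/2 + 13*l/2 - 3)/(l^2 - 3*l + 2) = l - 3/2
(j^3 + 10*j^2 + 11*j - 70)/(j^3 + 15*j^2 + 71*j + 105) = (j - 2)/(j + 3)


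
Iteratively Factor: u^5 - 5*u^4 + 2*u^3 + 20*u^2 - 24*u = (u)*(u^4 - 5*u^3 + 2*u^2 + 20*u - 24) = u*(u + 2)*(u^3 - 7*u^2 + 16*u - 12) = u*(u - 2)*(u + 2)*(u^2 - 5*u + 6) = u*(u - 2)^2*(u + 2)*(u - 3)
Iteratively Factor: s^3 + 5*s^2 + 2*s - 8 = (s + 2)*(s^2 + 3*s - 4) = (s - 1)*(s + 2)*(s + 4)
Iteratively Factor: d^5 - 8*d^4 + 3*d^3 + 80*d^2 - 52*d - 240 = (d - 4)*(d^4 - 4*d^3 - 13*d^2 + 28*d + 60) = (d - 5)*(d - 4)*(d^3 + d^2 - 8*d - 12) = (d - 5)*(d - 4)*(d + 2)*(d^2 - d - 6) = (d - 5)*(d - 4)*(d - 3)*(d + 2)*(d + 2)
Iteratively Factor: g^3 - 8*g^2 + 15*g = (g - 3)*(g^2 - 5*g) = (g - 5)*(g - 3)*(g)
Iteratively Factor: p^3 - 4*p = (p - 2)*(p^2 + 2*p) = p*(p - 2)*(p + 2)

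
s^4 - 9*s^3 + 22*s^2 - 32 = (s - 4)^2*(s - 2)*(s + 1)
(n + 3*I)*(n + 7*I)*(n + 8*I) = n^3 + 18*I*n^2 - 101*n - 168*I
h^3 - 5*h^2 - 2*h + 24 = (h - 4)*(h - 3)*(h + 2)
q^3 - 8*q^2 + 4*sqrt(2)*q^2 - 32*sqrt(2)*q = q*(q - 8)*(q + 4*sqrt(2))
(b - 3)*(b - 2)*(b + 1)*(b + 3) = b^4 - b^3 - 11*b^2 + 9*b + 18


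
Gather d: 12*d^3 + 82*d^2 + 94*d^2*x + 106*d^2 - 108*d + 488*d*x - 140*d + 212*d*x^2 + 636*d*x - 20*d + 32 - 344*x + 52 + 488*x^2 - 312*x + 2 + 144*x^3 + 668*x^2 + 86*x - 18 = 12*d^3 + d^2*(94*x + 188) + d*(212*x^2 + 1124*x - 268) + 144*x^3 + 1156*x^2 - 570*x + 68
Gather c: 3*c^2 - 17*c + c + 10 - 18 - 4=3*c^2 - 16*c - 12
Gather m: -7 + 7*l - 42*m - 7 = 7*l - 42*m - 14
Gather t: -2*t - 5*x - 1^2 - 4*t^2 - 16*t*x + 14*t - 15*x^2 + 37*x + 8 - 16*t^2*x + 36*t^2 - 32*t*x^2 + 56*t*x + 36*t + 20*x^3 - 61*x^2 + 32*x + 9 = t^2*(32 - 16*x) + t*(-32*x^2 + 40*x + 48) + 20*x^3 - 76*x^2 + 64*x + 16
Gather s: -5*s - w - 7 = -5*s - w - 7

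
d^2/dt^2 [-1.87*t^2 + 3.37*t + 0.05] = -3.74000000000000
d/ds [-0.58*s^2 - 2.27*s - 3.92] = -1.16*s - 2.27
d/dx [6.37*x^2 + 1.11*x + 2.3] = 12.74*x + 1.11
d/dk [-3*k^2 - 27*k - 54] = -6*k - 27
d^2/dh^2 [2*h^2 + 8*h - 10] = 4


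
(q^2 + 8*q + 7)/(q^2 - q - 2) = (q + 7)/(q - 2)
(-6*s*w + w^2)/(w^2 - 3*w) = (-6*s + w)/(w - 3)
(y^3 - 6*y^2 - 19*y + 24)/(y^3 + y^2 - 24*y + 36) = (y^3 - 6*y^2 - 19*y + 24)/(y^3 + y^2 - 24*y + 36)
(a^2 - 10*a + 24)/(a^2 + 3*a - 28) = (a - 6)/(a + 7)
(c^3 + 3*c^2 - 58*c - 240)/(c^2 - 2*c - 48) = c + 5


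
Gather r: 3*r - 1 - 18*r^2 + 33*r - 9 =-18*r^2 + 36*r - 10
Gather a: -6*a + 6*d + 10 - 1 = -6*a + 6*d + 9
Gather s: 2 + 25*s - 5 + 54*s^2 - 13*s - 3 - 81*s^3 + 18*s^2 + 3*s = -81*s^3 + 72*s^2 + 15*s - 6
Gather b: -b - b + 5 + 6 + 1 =12 - 2*b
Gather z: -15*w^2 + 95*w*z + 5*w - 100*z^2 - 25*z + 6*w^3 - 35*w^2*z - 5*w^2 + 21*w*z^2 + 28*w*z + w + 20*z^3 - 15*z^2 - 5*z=6*w^3 - 20*w^2 + 6*w + 20*z^3 + z^2*(21*w - 115) + z*(-35*w^2 + 123*w - 30)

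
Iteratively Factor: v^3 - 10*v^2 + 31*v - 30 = (v - 3)*(v^2 - 7*v + 10) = (v - 5)*(v - 3)*(v - 2)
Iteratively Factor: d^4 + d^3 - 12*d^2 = (d - 3)*(d^3 + 4*d^2) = (d - 3)*(d + 4)*(d^2) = d*(d - 3)*(d + 4)*(d)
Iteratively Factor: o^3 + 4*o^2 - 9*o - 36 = (o + 4)*(o^2 - 9) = (o - 3)*(o + 4)*(o + 3)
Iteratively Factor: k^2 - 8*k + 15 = (k - 3)*(k - 5)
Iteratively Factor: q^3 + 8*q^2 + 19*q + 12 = (q + 4)*(q^2 + 4*q + 3) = (q + 1)*(q + 4)*(q + 3)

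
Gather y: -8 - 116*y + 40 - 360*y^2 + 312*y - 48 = -360*y^2 + 196*y - 16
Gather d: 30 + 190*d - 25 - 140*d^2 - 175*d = -140*d^2 + 15*d + 5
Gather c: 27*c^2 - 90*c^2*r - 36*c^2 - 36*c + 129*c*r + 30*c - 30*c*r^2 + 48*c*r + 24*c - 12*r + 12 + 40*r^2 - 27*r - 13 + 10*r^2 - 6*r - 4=c^2*(-90*r - 9) + c*(-30*r^2 + 177*r + 18) + 50*r^2 - 45*r - 5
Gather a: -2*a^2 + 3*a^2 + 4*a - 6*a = a^2 - 2*a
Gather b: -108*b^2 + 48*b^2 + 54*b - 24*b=-60*b^2 + 30*b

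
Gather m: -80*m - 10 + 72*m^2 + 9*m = 72*m^2 - 71*m - 10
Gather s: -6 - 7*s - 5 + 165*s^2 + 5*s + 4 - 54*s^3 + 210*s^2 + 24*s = -54*s^3 + 375*s^2 + 22*s - 7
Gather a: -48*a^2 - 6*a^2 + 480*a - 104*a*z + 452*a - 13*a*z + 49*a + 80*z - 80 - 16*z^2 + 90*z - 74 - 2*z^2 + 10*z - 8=-54*a^2 + a*(981 - 117*z) - 18*z^2 + 180*z - 162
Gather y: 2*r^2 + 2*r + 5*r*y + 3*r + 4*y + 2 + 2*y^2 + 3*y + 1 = 2*r^2 + 5*r + 2*y^2 + y*(5*r + 7) + 3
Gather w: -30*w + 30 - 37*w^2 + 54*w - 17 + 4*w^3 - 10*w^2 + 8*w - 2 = 4*w^3 - 47*w^2 + 32*w + 11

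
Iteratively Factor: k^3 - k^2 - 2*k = (k + 1)*(k^2 - 2*k) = k*(k + 1)*(k - 2)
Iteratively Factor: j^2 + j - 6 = (j - 2)*(j + 3)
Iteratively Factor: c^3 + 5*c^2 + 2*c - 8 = (c + 4)*(c^2 + c - 2) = (c - 1)*(c + 4)*(c + 2)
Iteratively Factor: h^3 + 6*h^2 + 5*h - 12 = (h - 1)*(h^2 + 7*h + 12) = (h - 1)*(h + 3)*(h + 4)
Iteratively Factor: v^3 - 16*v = (v - 4)*(v^2 + 4*v) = v*(v - 4)*(v + 4)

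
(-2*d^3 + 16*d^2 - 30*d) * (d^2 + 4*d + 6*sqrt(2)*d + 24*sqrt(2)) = -2*d^5 - 12*sqrt(2)*d^4 + 8*d^4 + 34*d^3 + 48*sqrt(2)*d^3 - 120*d^2 + 204*sqrt(2)*d^2 - 720*sqrt(2)*d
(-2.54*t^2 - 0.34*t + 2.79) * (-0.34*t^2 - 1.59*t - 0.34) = 0.8636*t^4 + 4.1542*t^3 + 0.4556*t^2 - 4.3205*t - 0.9486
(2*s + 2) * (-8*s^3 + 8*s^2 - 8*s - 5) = -16*s^4 - 26*s - 10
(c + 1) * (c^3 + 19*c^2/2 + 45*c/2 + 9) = c^4 + 21*c^3/2 + 32*c^2 + 63*c/2 + 9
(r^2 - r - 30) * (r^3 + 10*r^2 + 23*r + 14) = r^5 + 9*r^4 - 17*r^3 - 309*r^2 - 704*r - 420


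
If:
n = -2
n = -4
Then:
No Solution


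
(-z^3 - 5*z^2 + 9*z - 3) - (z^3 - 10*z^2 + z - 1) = -2*z^3 + 5*z^2 + 8*z - 2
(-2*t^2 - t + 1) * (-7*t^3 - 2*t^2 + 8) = 14*t^5 + 11*t^4 - 5*t^3 - 18*t^2 - 8*t + 8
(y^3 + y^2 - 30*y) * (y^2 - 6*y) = y^5 - 5*y^4 - 36*y^3 + 180*y^2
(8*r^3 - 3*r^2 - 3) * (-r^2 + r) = -8*r^5 + 11*r^4 - 3*r^3 + 3*r^2 - 3*r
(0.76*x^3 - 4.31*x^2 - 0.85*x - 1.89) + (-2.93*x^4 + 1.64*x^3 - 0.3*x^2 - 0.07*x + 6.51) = -2.93*x^4 + 2.4*x^3 - 4.61*x^2 - 0.92*x + 4.62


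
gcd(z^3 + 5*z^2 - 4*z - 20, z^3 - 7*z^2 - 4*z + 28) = z^2 - 4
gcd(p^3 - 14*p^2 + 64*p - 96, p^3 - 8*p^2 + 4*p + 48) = p^2 - 10*p + 24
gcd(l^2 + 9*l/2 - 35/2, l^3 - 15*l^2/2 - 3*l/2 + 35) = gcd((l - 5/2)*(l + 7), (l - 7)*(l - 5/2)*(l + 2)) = l - 5/2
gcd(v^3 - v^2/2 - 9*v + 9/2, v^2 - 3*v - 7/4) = 1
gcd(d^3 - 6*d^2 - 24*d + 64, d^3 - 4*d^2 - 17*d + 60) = d + 4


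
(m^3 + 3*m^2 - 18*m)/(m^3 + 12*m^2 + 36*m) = (m - 3)/(m + 6)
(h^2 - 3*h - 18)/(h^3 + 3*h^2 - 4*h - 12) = (h - 6)/(h^2 - 4)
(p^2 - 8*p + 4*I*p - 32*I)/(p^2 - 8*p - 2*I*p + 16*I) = (p + 4*I)/(p - 2*I)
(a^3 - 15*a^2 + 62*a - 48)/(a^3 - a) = (a^2 - 14*a + 48)/(a*(a + 1))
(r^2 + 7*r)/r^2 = (r + 7)/r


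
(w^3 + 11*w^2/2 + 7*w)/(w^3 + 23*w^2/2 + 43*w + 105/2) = w*(w + 2)/(w^2 + 8*w + 15)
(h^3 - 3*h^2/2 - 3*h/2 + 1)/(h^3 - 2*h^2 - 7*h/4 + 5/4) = 2*(h - 2)/(2*h - 5)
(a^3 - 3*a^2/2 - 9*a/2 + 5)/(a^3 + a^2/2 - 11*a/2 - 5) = (a - 1)/(a + 1)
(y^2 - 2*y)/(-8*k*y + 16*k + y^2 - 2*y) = y/(-8*k + y)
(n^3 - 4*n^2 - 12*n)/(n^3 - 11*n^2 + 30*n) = (n + 2)/(n - 5)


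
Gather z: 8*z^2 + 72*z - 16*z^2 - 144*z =-8*z^2 - 72*z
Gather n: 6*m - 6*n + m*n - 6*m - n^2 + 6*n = m*n - n^2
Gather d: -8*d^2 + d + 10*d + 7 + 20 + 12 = -8*d^2 + 11*d + 39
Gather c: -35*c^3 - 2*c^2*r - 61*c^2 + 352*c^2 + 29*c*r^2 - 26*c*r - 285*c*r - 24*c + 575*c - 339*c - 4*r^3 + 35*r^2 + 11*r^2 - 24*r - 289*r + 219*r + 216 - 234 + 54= -35*c^3 + c^2*(291 - 2*r) + c*(29*r^2 - 311*r + 212) - 4*r^3 + 46*r^2 - 94*r + 36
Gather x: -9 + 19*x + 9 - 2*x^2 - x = -2*x^2 + 18*x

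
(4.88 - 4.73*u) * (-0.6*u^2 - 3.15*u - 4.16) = 2.838*u^3 + 11.9715*u^2 + 4.3048*u - 20.3008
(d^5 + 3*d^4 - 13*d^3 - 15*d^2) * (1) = d^5 + 3*d^4 - 13*d^3 - 15*d^2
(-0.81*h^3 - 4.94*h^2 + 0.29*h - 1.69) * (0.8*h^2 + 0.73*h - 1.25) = -0.648*h^5 - 4.5433*h^4 - 2.3617*h^3 + 5.0347*h^2 - 1.5962*h + 2.1125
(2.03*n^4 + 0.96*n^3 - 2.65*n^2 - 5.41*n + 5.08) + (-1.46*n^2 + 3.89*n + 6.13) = 2.03*n^4 + 0.96*n^3 - 4.11*n^2 - 1.52*n + 11.21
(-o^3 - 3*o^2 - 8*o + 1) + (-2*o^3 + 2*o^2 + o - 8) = -3*o^3 - o^2 - 7*o - 7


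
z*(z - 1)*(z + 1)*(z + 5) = z^4 + 5*z^3 - z^2 - 5*z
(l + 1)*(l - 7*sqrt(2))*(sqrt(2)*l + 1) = sqrt(2)*l^3 - 13*l^2 + sqrt(2)*l^2 - 13*l - 7*sqrt(2)*l - 7*sqrt(2)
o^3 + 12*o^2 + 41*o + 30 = (o + 1)*(o + 5)*(o + 6)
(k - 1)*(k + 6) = k^2 + 5*k - 6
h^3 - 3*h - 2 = (h - 2)*(h + 1)^2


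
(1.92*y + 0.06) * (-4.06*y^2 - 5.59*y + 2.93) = -7.7952*y^3 - 10.9764*y^2 + 5.2902*y + 0.1758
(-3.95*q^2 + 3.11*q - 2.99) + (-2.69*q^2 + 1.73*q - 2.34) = -6.64*q^2 + 4.84*q - 5.33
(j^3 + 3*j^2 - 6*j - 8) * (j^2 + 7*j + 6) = j^5 + 10*j^4 + 21*j^3 - 32*j^2 - 92*j - 48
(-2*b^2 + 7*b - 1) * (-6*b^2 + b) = 12*b^4 - 44*b^3 + 13*b^2 - b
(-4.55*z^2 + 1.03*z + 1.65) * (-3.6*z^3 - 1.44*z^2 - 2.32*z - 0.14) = 16.38*z^5 + 2.844*z^4 + 3.1328*z^3 - 4.1286*z^2 - 3.9722*z - 0.231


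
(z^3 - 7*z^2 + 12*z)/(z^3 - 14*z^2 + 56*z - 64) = z*(z - 3)/(z^2 - 10*z + 16)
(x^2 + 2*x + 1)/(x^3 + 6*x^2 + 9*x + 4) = 1/(x + 4)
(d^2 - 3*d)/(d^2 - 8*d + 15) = d/(d - 5)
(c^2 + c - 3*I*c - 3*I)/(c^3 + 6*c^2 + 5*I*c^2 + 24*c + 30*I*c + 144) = (c + 1)/(c^2 + c*(6 + 8*I) + 48*I)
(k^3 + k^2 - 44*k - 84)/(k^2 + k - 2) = (k^2 - k - 42)/(k - 1)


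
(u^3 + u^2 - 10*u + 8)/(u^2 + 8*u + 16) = (u^2 - 3*u + 2)/(u + 4)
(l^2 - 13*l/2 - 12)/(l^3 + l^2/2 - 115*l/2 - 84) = 1/(l + 7)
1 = 1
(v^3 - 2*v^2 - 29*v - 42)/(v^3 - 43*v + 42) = (v^3 - 2*v^2 - 29*v - 42)/(v^3 - 43*v + 42)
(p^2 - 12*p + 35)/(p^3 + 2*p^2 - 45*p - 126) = (p - 5)/(p^2 + 9*p + 18)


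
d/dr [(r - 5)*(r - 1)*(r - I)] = 3*r^2 - 2*r*(6 + I) + 5 + 6*I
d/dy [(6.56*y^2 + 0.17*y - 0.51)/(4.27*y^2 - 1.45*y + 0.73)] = (-10.2379*y^2 + 13.933*y - 0.6154)/(18.2329*y^4 - 12.383*y^3 + 8.3367*y^2 - 2.117*y + 0.5329)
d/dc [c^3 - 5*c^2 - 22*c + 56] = 3*c^2 - 10*c - 22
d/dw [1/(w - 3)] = -1/(w - 3)^2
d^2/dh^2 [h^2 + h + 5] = 2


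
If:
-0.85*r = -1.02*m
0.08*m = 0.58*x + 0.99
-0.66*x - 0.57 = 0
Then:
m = 6.11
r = 7.34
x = -0.86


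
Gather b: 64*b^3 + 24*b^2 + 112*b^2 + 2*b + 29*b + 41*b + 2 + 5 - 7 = 64*b^3 + 136*b^2 + 72*b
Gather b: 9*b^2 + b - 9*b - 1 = 9*b^2 - 8*b - 1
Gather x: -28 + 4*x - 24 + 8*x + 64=12*x + 12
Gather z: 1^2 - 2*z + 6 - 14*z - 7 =-16*z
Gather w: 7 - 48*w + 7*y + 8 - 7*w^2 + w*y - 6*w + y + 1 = -7*w^2 + w*(y - 54) + 8*y + 16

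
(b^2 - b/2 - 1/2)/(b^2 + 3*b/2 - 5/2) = (2*b + 1)/(2*b + 5)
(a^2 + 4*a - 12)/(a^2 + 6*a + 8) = (a^2 + 4*a - 12)/(a^2 + 6*a + 8)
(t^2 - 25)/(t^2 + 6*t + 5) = (t - 5)/(t + 1)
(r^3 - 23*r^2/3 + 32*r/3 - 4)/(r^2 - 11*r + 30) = (3*r^2 - 5*r + 2)/(3*(r - 5))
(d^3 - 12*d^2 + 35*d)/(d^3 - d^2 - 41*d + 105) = d*(d - 7)/(d^2 + 4*d - 21)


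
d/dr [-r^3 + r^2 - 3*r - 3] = -3*r^2 + 2*r - 3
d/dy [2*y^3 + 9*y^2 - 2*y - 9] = 6*y^2 + 18*y - 2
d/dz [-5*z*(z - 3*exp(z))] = 15*z*exp(z) - 10*z + 15*exp(z)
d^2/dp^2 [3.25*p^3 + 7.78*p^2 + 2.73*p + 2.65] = 19.5*p + 15.56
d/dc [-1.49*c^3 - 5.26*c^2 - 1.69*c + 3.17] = -4.47*c^2 - 10.52*c - 1.69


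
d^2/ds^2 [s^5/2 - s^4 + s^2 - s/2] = 10*s^3 - 12*s^2 + 2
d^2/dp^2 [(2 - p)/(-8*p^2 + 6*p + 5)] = 4*((11 - 12*p)*(-8*p^2 + 6*p + 5) - 2*(p - 2)*(8*p - 3)^2)/(-8*p^2 + 6*p + 5)^3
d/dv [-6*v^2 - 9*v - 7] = -12*v - 9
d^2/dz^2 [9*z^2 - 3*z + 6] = 18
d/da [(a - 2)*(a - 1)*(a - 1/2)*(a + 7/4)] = 4*a^3 - 21*a^2/4 - 21*a/4 + 41/8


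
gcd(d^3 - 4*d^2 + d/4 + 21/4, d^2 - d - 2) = d + 1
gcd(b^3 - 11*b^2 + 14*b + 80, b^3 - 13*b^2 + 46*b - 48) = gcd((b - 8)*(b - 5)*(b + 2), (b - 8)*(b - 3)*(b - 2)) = b - 8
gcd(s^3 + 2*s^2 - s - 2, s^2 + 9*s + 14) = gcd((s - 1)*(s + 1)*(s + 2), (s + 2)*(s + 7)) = s + 2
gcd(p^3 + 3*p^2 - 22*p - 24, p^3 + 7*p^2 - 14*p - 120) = p^2 + 2*p - 24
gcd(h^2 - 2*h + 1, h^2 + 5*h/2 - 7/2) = h - 1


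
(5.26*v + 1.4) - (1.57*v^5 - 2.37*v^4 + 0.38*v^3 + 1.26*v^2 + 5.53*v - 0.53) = -1.57*v^5 + 2.37*v^4 - 0.38*v^3 - 1.26*v^2 - 0.27*v + 1.93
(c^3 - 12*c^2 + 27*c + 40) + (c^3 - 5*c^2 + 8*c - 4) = 2*c^3 - 17*c^2 + 35*c + 36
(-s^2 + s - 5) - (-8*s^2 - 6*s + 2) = 7*s^2 + 7*s - 7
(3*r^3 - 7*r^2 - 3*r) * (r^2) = 3*r^5 - 7*r^4 - 3*r^3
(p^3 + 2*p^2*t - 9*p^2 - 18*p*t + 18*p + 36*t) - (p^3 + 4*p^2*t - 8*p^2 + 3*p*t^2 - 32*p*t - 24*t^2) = -2*p^2*t - p^2 - 3*p*t^2 + 14*p*t + 18*p + 24*t^2 + 36*t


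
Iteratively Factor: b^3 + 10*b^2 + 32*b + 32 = (b + 2)*(b^2 + 8*b + 16) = (b + 2)*(b + 4)*(b + 4)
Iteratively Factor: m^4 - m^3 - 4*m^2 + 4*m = (m - 2)*(m^3 + m^2 - 2*m) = m*(m - 2)*(m^2 + m - 2) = m*(m - 2)*(m - 1)*(m + 2)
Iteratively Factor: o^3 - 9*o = (o - 3)*(o^2 + 3*o) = o*(o - 3)*(o + 3)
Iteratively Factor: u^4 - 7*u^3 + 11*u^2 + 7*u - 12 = (u - 1)*(u^3 - 6*u^2 + 5*u + 12) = (u - 4)*(u - 1)*(u^2 - 2*u - 3) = (u - 4)*(u - 3)*(u - 1)*(u + 1)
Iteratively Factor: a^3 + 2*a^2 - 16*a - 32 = (a + 4)*(a^2 - 2*a - 8) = (a + 2)*(a + 4)*(a - 4)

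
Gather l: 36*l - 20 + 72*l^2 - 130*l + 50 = 72*l^2 - 94*l + 30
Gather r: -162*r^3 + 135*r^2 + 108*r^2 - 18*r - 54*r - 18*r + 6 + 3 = -162*r^3 + 243*r^2 - 90*r + 9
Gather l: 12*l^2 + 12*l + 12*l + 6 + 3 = 12*l^2 + 24*l + 9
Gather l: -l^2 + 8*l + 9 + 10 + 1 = -l^2 + 8*l + 20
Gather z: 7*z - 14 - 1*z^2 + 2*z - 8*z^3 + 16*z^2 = -8*z^3 + 15*z^2 + 9*z - 14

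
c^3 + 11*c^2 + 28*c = c*(c + 4)*(c + 7)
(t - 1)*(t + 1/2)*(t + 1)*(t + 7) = t^4 + 15*t^3/2 + 5*t^2/2 - 15*t/2 - 7/2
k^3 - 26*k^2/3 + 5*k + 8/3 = (k - 8)*(k - 1)*(k + 1/3)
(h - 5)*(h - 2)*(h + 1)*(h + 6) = h^4 - 33*h^2 + 28*h + 60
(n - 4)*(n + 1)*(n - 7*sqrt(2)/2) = n^3 - 7*sqrt(2)*n^2/2 - 3*n^2 - 4*n + 21*sqrt(2)*n/2 + 14*sqrt(2)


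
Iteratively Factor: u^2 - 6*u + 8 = (u - 2)*(u - 4)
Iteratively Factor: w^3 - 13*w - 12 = (w + 1)*(w^2 - w - 12) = (w - 4)*(w + 1)*(w + 3)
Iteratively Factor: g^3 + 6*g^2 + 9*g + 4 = (g + 1)*(g^2 + 5*g + 4) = (g + 1)^2*(g + 4)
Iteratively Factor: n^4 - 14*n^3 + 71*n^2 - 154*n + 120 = (n - 5)*(n^3 - 9*n^2 + 26*n - 24) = (n - 5)*(n - 2)*(n^2 - 7*n + 12) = (n - 5)*(n - 3)*(n - 2)*(n - 4)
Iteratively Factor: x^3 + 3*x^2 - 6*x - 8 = (x - 2)*(x^2 + 5*x + 4) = (x - 2)*(x + 1)*(x + 4)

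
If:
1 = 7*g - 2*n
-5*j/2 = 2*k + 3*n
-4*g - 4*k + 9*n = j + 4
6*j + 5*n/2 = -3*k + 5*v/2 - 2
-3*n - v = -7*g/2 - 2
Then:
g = 23/537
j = 1265/537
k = -5197/2148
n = -188/537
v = 3437/1074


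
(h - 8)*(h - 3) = h^2 - 11*h + 24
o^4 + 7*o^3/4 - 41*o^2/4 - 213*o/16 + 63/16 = (o - 3)*(o - 1/4)*(o + 3/2)*(o + 7/2)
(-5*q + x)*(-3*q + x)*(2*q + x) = 30*q^3 - q^2*x - 6*q*x^2 + x^3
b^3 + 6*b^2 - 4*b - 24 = (b - 2)*(b + 2)*(b + 6)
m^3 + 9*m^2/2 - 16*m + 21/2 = (m - 3/2)*(m - 1)*(m + 7)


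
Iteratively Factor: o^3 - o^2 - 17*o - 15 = (o + 3)*(o^2 - 4*o - 5) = (o + 1)*(o + 3)*(o - 5)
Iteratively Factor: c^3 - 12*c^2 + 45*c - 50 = (c - 5)*(c^2 - 7*c + 10) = (c - 5)^2*(c - 2)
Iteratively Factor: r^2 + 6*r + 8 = (r + 4)*(r + 2)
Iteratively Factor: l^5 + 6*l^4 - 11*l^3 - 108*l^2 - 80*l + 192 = (l + 4)*(l^4 + 2*l^3 - 19*l^2 - 32*l + 48) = (l + 4)^2*(l^3 - 2*l^2 - 11*l + 12) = (l - 4)*(l + 4)^2*(l^2 + 2*l - 3) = (l - 4)*(l - 1)*(l + 4)^2*(l + 3)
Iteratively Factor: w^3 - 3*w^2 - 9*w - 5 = (w + 1)*(w^2 - 4*w - 5) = (w - 5)*(w + 1)*(w + 1)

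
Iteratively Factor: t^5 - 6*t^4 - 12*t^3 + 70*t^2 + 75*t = (t - 5)*(t^4 - t^3 - 17*t^2 - 15*t) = t*(t - 5)*(t^3 - t^2 - 17*t - 15) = t*(t - 5)*(t + 1)*(t^2 - 2*t - 15) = t*(t - 5)^2*(t + 1)*(t + 3)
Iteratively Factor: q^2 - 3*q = (q - 3)*(q)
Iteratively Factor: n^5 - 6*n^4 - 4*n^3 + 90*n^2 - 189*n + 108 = (n - 3)*(n^4 - 3*n^3 - 13*n^2 + 51*n - 36) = (n - 3)*(n + 4)*(n^3 - 7*n^2 + 15*n - 9) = (n - 3)^2*(n + 4)*(n^2 - 4*n + 3) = (n - 3)^3*(n + 4)*(n - 1)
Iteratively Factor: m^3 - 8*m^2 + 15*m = (m - 5)*(m^2 - 3*m) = m*(m - 5)*(m - 3)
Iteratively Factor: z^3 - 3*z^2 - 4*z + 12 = (z - 2)*(z^2 - z - 6) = (z - 3)*(z - 2)*(z + 2)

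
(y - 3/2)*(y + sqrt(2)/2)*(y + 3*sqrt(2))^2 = y^4 - 3*y^3/2 + 13*sqrt(2)*y^3/2 - 39*sqrt(2)*y^2/4 + 24*y^2 - 36*y + 9*sqrt(2)*y - 27*sqrt(2)/2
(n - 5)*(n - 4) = n^2 - 9*n + 20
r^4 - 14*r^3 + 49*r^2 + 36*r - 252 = (r - 7)*(r - 6)*(r - 3)*(r + 2)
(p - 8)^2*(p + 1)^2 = p^4 - 14*p^3 + 33*p^2 + 112*p + 64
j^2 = j^2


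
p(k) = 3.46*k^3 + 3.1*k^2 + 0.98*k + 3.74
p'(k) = 10.38*k^2 + 6.2*k + 0.98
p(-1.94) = -11.76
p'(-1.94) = 28.02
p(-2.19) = -19.88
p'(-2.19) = 37.19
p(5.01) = 521.56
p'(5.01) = 292.58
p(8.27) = 2180.87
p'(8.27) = 762.17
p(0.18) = 4.04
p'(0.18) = 2.43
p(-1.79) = -7.93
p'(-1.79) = 23.14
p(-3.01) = -65.48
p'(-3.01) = 76.36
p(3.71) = 226.73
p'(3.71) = 166.85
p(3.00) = 128.00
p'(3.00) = 113.00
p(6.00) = 868.58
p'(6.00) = 411.86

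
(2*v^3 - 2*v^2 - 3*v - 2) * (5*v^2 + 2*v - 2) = 10*v^5 - 6*v^4 - 23*v^3 - 12*v^2 + 2*v + 4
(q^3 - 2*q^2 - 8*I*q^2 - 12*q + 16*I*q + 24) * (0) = 0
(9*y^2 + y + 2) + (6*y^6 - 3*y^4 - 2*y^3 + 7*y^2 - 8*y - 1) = 6*y^6 - 3*y^4 - 2*y^3 + 16*y^2 - 7*y + 1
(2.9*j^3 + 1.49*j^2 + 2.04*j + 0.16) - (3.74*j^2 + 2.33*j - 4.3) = 2.9*j^3 - 2.25*j^2 - 0.29*j + 4.46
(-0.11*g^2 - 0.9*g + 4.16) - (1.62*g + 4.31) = -0.11*g^2 - 2.52*g - 0.149999999999999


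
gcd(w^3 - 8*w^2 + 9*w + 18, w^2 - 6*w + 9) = w - 3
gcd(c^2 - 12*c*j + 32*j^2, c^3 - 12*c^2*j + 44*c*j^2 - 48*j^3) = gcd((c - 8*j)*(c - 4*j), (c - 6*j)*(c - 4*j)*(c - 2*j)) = c - 4*j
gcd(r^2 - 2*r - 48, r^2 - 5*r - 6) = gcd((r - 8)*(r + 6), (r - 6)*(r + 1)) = 1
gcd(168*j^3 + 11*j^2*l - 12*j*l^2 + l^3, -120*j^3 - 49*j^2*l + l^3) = 24*j^2 + 5*j*l - l^2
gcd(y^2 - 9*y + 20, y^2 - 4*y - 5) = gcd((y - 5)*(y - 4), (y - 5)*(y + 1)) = y - 5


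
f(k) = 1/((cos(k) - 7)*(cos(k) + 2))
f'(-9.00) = 0.04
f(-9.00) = -0.12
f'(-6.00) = 0.00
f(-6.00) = -0.06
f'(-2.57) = 0.04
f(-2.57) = -0.11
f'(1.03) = -0.01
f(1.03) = -0.06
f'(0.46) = -0.00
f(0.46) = -0.06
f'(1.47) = -0.02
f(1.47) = -0.07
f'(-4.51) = -0.03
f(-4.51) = -0.08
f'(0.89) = -0.01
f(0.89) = -0.06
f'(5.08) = 0.02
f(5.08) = -0.06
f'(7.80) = -0.02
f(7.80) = -0.07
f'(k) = sin(k)/((cos(k) - 7)*(cos(k) + 2)^2) + sin(k)/((cos(k) - 7)^2*(cos(k) + 2))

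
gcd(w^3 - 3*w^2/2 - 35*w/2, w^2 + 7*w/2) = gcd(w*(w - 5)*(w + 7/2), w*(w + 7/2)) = w^2 + 7*w/2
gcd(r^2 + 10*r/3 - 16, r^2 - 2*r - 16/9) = r - 8/3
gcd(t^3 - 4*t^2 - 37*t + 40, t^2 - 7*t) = 1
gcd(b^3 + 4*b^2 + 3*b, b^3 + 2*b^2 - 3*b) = b^2 + 3*b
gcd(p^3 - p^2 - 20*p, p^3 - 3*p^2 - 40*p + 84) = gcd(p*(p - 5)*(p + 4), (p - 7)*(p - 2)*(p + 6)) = 1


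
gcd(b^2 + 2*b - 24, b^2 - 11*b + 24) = 1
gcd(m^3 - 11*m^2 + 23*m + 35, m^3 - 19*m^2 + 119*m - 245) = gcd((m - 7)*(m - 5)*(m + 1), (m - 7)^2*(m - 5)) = m^2 - 12*m + 35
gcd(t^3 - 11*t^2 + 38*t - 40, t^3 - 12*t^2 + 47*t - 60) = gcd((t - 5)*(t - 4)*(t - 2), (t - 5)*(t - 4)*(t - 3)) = t^2 - 9*t + 20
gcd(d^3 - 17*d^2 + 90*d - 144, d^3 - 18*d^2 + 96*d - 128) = d - 8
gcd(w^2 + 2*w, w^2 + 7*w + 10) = w + 2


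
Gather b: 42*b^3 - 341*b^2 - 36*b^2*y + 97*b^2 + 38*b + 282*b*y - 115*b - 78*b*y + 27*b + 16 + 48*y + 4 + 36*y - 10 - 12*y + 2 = 42*b^3 + b^2*(-36*y - 244) + b*(204*y - 50) + 72*y + 12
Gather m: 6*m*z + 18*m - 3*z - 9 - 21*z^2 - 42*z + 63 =m*(6*z + 18) - 21*z^2 - 45*z + 54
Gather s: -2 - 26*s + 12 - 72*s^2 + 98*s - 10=-72*s^2 + 72*s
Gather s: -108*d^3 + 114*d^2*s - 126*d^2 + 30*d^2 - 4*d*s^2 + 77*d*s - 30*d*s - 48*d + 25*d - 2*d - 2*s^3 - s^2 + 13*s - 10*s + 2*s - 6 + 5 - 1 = -108*d^3 - 96*d^2 - 25*d - 2*s^3 + s^2*(-4*d - 1) + s*(114*d^2 + 47*d + 5) - 2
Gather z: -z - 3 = -z - 3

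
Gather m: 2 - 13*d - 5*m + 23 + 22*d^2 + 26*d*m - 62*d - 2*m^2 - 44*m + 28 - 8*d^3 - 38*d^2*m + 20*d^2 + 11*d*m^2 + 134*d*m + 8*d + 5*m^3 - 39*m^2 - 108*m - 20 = -8*d^3 + 42*d^2 - 67*d + 5*m^3 + m^2*(11*d - 41) + m*(-38*d^2 + 160*d - 157) + 33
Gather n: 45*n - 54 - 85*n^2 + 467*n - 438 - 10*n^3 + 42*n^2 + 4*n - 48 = -10*n^3 - 43*n^2 + 516*n - 540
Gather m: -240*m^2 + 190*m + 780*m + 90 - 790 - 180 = -240*m^2 + 970*m - 880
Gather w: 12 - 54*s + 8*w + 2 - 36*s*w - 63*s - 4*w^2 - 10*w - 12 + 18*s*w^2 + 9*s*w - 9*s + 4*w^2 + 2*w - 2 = 18*s*w^2 - 27*s*w - 126*s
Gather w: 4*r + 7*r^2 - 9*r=7*r^2 - 5*r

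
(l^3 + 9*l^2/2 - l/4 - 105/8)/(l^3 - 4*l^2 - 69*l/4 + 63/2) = (l + 5/2)/(l - 6)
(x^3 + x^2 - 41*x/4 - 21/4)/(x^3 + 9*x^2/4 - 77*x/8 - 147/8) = 2*(2*x + 1)/(4*x + 7)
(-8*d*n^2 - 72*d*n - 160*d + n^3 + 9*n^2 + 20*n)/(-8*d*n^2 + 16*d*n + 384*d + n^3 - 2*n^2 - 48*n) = (n^2 + 9*n + 20)/(n^2 - 2*n - 48)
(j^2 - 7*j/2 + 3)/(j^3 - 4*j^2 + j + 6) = (j - 3/2)/(j^2 - 2*j - 3)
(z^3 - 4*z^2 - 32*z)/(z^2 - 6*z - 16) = z*(z + 4)/(z + 2)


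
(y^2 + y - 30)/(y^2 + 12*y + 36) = (y - 5)/(y + 6)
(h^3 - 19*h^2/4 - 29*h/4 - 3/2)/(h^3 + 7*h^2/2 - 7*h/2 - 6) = (4*h^2 - 23*h - 6)/(2*(2*h^2 + 5*h - 12))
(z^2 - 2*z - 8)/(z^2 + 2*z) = (z - 4)/z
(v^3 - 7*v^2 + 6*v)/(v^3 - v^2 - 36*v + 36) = v/(v + 6)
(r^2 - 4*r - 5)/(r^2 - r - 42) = (-r^2 + 4*r + 5)/(-r^2 + r + 42)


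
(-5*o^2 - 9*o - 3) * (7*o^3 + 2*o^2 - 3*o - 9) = -35*o^5 - 73*o^4 - 24*o^3 + 66*o^2 + 90*o + 27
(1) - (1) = 0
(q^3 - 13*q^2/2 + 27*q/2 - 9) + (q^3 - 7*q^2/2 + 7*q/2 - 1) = 2*q^3 - 10*q^2 + 17*q - 10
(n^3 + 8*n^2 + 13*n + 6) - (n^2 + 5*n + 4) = n^3 + 7*n^2 + 8*n + 2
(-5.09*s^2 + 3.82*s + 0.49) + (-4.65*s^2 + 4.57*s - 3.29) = -9.74*s^2 + 8.39*s - 2.8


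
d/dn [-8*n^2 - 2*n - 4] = -16*n - 2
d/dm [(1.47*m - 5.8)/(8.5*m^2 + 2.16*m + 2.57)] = (-12.495*m^2 + 98.6*m + 16.3059)/(72.25*m^4 + 36.72*m^3 + 48.3556*m^2 + 11.1024*m + 6.6049)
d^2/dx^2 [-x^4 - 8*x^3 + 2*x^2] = -12*x^2 - 48*x + 4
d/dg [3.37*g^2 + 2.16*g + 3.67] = 6.74*g + 2.16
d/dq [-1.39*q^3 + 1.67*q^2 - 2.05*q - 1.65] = -4.17*q^2 + 3.34*q - 2.05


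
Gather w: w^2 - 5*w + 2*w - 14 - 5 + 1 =w^2 - 3*w - 18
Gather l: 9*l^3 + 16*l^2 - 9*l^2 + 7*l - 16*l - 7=9*l^3 + 7*l^2 - 9*l - 7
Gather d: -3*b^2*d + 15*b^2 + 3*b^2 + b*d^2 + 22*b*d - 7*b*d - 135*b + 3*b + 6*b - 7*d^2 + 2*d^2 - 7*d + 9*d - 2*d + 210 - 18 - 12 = 18*b^2 - 126*b + d^2*(b - 5) + d*(-3*b^2 + 15*b) + 180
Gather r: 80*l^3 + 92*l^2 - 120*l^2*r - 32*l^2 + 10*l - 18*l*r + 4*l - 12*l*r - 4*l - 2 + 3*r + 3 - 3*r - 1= 80*l^3 + 60*l^2 + 10*l + r*(-120*l^2 - 30*l)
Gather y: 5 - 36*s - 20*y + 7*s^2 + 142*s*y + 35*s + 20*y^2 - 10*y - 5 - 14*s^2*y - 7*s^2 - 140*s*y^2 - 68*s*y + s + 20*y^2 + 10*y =y^2*(40 - 140*s) + y*(-14*s^2 + 74*s - 20)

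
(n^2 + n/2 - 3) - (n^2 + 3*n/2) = -n - 3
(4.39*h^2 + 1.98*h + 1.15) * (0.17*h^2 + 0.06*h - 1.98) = 0.7463*h^4 + 0.6*h^3 - 8.3779*h^2 - 3.8514*h - 2.277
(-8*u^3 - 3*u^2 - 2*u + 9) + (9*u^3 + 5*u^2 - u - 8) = u^3 + 2*u^2 - 3*u + 1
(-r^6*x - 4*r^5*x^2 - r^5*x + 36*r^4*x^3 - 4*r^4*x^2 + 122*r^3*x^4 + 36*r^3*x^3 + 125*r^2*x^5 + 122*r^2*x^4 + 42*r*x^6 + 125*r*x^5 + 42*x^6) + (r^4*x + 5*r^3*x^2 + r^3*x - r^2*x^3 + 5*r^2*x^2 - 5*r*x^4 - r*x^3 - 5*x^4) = -r^6*x - 4*r^5*x^2 - r^5*x + 36*r^4*x^3 - 4*r^4*x^2 + r^4*x + 122*r^3*x^4 + 36*r^3*x^3 + 5*r^3*x^2 + r^3*x + 125*r^2*x^5 + 122*r^2*x^4 - r^2*x^3 + 5*r^2*x^2 + 42*r*x^6 + 125*r*x^5 - 5*r*x^4 - r*x^3 + 42*x^6 - 5*x^4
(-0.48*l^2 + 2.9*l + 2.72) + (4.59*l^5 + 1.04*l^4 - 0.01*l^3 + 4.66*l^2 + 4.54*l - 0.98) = 4.59*l^5 + 1.04*l^4 - 0.01*l^3 + 4.18*l^2 + 7.44*l + 1.74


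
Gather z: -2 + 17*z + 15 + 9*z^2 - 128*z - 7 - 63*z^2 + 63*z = -54*z^2 - 48*z + 6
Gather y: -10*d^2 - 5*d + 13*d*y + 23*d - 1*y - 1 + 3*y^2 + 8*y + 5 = -10*d^2 + 18*d + 3*y^2 + y*(13*d + 7) + 4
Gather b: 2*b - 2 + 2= 2*b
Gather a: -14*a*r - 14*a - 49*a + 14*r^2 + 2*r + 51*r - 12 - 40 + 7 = a*(-14*r - 63) + 14*r^2 + 53*r - 45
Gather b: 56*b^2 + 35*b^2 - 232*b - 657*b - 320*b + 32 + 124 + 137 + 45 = 91*b^2 - 1209*b + 338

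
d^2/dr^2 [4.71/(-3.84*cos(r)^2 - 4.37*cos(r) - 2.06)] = (277.807104*(1 - cos(r)^2)^2 + 237.112704*cos(r)^3 + 79.8180150000001*cos(r)^2 - 516.62577*cos(r) - 383.183934)/(3.84*cos(r)^2 + 4.37*cos(r) + 2.06)^3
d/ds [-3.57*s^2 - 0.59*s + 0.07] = -7.14*s - 0.59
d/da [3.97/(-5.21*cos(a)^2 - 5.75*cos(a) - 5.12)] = -(41.3674*cos(a) + 22.8275)*sin(a)/(5.21*cos(a)^2 + 5.75*cos(a) + 5.12)^2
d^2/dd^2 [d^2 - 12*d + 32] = 2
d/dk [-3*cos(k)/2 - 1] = 3*sin(k)/2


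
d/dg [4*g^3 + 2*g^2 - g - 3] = 12*g^2 + 4*g - 1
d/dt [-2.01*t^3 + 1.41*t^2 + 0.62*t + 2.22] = -6.03*t^2 + 2.82*t + 0.62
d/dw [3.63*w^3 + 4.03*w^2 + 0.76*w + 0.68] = 10.89*w^2 + 8.06*w + 0.76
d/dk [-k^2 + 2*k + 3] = 2 - 2*k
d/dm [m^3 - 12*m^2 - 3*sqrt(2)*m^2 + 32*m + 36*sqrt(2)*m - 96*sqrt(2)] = 3*m^2 - 24*m - 6*sqrt(2)*m + 32 + 36*sqrt(2)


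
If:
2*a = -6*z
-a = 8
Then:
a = -8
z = 8/3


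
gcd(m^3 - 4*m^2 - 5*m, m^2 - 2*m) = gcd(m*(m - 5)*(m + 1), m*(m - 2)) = m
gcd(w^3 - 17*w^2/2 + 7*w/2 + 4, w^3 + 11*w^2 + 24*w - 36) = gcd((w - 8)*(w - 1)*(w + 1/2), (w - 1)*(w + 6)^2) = w - 1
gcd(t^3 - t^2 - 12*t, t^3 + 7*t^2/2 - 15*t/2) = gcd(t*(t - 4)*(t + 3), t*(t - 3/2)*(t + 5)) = t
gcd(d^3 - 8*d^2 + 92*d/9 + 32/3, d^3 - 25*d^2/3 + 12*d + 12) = d^2 - 16*d/3 - 4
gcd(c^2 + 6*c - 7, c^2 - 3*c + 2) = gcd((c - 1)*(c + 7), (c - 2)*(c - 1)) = c - 1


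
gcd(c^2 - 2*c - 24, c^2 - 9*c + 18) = c - 6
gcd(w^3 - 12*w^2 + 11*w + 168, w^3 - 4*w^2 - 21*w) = w^2 - 4*w - 21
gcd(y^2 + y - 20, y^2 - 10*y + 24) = y - 4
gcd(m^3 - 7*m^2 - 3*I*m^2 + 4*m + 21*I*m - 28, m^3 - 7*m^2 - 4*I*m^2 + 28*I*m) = m^2 + m*(-7 - 4*I) + 28*I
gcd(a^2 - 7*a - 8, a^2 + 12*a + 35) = 1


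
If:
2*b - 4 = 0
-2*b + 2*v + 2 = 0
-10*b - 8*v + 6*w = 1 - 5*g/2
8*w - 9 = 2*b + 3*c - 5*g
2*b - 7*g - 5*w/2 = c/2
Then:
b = 2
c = 3347/449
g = -890/449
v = 1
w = 2541/449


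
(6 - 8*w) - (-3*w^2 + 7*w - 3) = 3*w^2 - 15*w + 9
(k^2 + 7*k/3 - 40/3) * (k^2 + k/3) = k^4 + 8*k^3/3 - 113*k^2/9 - 40*k/9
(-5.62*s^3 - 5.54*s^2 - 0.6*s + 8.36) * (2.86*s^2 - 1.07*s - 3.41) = -16.0732*s^5 - 9.831*s^4 + 23.376*s^3 + 43.443*s^2 - 6.8992*s - 28.5076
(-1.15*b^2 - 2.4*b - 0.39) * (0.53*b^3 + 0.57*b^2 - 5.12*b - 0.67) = -0.6095*b^5 - 1.9275*b^4 + 4.3133*b^3 + 12.8362*b^2 + 3.6048*b + 0.2613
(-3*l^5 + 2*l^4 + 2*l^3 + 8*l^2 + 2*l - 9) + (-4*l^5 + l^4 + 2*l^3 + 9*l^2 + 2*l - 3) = -7*l^5 + 3*l^4 + 4*l^3 + 17*l^2 + 4*l - 12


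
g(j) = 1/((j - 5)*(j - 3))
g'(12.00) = 0.00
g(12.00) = 0.02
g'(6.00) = -0.44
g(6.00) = 0.33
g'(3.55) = 1.42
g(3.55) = -1.25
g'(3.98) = 0.04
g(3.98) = -1.00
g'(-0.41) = 0.03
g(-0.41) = 0.05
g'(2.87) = 29.48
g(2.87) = 3.61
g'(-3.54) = 0.00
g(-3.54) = 0.02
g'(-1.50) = 0.01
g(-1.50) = 0.03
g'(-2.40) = 0.01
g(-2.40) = 0.03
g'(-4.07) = 0.00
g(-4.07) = 0.02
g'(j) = -1/((j - 5)*(j - 3)^2) - 1/((j - 5)^2*(j - 3)) = 2*(4 - j)/(j^4 - 16*j^3 + 94*j^2 - 240*j + 225)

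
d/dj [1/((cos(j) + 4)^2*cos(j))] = (3*cos(j) + 4)*sin(j)/((cos(j) + 4)^3*cos(j)^2)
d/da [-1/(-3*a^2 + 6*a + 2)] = 6*(1 - a)/(-3*a^2 + 6*a + 2)^2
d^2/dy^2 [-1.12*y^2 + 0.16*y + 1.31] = -2.24000000000000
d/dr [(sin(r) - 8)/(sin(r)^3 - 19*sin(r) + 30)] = (-2*sin(r)^3 + 24*sin(r)^2 - 122)*cos(r)/(sin(r)^3 - 19*sin(r) + 30)^2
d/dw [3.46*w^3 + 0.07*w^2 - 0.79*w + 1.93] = 10.38*w^2 + 0.14*w - 0.79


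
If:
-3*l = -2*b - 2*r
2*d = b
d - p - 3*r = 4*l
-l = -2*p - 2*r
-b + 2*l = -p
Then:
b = 0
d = 0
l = 0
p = 0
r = 0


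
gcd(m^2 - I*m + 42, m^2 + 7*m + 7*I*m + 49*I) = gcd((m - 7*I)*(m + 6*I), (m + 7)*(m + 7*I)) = 1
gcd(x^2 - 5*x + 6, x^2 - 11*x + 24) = x - 3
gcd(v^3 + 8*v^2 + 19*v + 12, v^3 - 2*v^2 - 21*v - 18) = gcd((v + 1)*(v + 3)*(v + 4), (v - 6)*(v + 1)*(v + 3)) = v^2 + 4*v + 3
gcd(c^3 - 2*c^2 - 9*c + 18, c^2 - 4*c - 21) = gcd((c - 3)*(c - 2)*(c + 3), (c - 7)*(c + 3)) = c + 3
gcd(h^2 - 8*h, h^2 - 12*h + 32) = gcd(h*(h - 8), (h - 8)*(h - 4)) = h - 8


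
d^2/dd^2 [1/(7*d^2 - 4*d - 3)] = 2*(49*d^2 - 28*d - 4*(7*d - 2)^2 - 21)/(-7*d^2 + 4*d + 3)^3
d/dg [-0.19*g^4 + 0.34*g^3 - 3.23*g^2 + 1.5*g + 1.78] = -0.76*g^3 + 1.02*g^2 - 6.46*g + 1.5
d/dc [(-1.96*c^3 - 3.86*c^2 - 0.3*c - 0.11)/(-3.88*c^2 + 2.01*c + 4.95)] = (7.6048*c^4 - 7.8792*c^3 - 38.0286*c^2 - 39.0676*c - 1.2639)/(15.0544*c^4 - 15.5976*c^3 - 34.3719*c^2 + 19.899*c + 24.5025)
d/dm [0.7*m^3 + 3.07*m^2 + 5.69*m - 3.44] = 2.1*m^2 + 6.14*m + 5.69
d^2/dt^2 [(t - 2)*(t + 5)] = 2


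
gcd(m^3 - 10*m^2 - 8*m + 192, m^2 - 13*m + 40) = m - 8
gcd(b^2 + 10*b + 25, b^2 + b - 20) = b + 5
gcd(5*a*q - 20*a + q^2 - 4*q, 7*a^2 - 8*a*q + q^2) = 1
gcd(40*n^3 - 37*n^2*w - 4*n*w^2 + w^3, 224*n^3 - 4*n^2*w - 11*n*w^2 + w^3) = -8*n + w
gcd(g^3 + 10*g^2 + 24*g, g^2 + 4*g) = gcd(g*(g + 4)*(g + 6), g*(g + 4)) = g^2 + 4*g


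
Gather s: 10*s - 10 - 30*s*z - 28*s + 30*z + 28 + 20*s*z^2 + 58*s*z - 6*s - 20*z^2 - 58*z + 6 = s*(20*z^2 + 28*z - 24) - 20*z^2 - 28*z + 24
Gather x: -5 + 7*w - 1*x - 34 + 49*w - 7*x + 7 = 56*w - 8*x - 32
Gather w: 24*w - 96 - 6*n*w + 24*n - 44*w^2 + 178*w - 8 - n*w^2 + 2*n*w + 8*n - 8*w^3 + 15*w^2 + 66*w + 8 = 32*n - 8*w^3 + w^2*(-n - 29) + w*(268 - 4*n) - 96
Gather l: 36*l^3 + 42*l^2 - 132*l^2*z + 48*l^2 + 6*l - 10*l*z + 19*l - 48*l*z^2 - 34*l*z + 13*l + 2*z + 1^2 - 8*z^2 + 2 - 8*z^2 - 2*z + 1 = 36*l^3 + l^2*(90 - 132*z) + l*(-48*z^2 - 44*z + 38) - 16*z^2 + 4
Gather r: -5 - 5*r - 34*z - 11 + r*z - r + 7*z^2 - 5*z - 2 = r*(z - 6) + 7*z^2 - 39*z - 18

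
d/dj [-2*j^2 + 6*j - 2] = 6 - 4*j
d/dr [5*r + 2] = 5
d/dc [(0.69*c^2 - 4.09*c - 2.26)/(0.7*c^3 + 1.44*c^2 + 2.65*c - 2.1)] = (-0.483*c^4 + 5.726*c^3 + 12.4641*c^2 + 3.6108*c + 14.578)/(0.49*c^6 + 2.016*c^5 + 5.7836*c^4 + 4.692*c^3 + 0.9745*c^2 - 11.13*c + 4.41)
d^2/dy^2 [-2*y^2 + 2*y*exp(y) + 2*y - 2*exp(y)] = 2*y*exp(y) + 2*exp(y) - 4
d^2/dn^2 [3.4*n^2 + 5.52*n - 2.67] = 6.80000000000000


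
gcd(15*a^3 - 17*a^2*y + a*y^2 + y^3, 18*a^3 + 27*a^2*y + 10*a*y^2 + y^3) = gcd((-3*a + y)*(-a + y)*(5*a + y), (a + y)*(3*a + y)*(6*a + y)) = 1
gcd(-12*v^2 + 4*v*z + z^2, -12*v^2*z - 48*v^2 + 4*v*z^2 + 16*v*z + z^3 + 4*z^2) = -12*v^2 + 4*v*z + z^2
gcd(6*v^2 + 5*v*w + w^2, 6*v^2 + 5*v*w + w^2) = 6*v^2 + 5*v*w + w^2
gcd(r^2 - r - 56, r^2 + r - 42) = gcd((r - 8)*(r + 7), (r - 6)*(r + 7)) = r + 7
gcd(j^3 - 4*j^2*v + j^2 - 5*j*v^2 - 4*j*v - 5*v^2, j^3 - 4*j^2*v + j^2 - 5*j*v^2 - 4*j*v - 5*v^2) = -j^3 + 4*j^2*v - j^2 + 5*j*v^2 + 4*j*v + 5*v^2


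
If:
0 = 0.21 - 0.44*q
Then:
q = 0.48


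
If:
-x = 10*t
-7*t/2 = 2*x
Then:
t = 0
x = 0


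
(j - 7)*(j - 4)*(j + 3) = j^3 - 8*j^2 - 5*j + 84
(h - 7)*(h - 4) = h^2 - 11*h + 28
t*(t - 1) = t^2 - t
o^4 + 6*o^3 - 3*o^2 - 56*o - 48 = (o - 3)*(o + 1)*(o + 4)^2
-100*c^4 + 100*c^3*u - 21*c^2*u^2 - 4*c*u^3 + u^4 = (-5*c + u)*(-2*c + u)^2*(5*c + u)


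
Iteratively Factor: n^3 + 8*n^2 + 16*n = (n + 4)*(n^2 + 4*n) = n*(n + 4)*(n + 4)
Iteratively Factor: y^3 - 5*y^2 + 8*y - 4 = (y - 2)*(y^2 - 3*y + 2) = (y - 2)^2*(y - 1)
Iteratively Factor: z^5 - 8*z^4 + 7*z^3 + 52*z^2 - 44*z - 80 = (z - 5)*(z^4 - 3*z^3 - 8*z^2 + 12*z + 16) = (z - 5)*(z + 2)*(z^3 - 5*z^2 + 2*z + 8) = (z - 5)*(z - 4)*(z + 2)*(z^2 - z - 2) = (z - 5)*(z - 4)*(z + 1)*(z + 2)*(z - 2)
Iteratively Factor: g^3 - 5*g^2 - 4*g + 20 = (g - 5)*(g^2 - 4) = (g - 5)*(g - 2)*(g + 2)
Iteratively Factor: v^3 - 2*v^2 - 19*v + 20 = (v - 5)*(v^2 + 3*v - 4) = (v - 5)*(v - 1)*(v + 4)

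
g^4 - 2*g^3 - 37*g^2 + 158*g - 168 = (g - 4)*(g - 3)*(g - 2)*(g + 7)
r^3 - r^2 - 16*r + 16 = (r - 4)*(r - 1)*(r + 4)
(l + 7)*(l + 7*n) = l^2 + 7*l*n + 7*l + 49*n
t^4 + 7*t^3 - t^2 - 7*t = t*(t - 1)*(t + 1)*(t + 7)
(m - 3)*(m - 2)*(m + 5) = m^3 - 19*m + 30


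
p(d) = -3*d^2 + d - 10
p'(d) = 1 - 6*d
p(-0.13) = -10.18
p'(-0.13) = 1.78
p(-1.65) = -19.82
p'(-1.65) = 10.90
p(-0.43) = -10.98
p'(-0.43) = 3.58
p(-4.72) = -81.56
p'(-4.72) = 29.32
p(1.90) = -18.93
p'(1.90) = -10.40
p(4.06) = -55.39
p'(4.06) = -23.36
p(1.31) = -13.84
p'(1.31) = -6.86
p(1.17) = -12.94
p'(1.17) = -6.02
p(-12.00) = -454.00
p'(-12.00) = 73.00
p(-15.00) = -700.00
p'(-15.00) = 91.00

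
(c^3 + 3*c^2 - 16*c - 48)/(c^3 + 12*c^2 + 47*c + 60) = (c - 4)/(c + 5)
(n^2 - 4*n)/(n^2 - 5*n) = (n - 4)/(n - 5)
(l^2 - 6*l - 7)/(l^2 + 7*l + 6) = (l - 7)/(l + 6)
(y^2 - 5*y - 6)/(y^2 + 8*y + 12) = (y^2 - 5*y - 6)/(y^2 + 8*y + 12)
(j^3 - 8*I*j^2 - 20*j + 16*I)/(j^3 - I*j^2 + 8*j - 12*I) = (j - 4*I)/(j + 3*I)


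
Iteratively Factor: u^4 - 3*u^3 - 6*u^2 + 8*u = (u)*(u^3 - 3*u^2 - 6*u + 8) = u*(u - 4)*(u^2 + u - 2) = u*(u - 4)*(u - 1)*(u + 2)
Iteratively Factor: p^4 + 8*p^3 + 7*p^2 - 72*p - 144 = (p + 4)*(p^3 + 4*p^2 - 9*p - 36) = (p + 3)*(p + 4)*(p^2 + p - 12) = (p + 3)*(p + 4)^2*(p - 3)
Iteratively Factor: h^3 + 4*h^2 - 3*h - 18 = (h + 3)*(h^2 + h - 6) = (h - 2)*(h + 3)*(h + 3)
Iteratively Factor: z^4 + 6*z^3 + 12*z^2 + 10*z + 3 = (z + 1)*(z^3 + 5*z^2 + 7*z + 3) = (z + 1)*(z + 3)*(z^2 + 2*z + 1) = (z + 1)^2*(z + 3)*(z + 1)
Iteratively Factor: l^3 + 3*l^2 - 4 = (l - 1)*(l^2 + 4*l + 4) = (l - 1)*(l + 2)*(l + 2)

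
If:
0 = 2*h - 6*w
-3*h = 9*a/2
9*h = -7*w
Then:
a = 0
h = 0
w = 0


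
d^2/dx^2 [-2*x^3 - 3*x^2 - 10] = -12*x - 6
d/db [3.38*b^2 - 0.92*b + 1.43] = 6.76*b - 0.92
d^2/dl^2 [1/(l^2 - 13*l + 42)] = 2*(-l^2 + 13*l + (2*l - 13)^2 - 42)/(l^2 - 13*l + 42)^3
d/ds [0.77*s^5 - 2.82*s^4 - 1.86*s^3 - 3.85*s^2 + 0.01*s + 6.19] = 3.85*s^4 - 11.28*s^3 - 5.58*s^2 - 7.7*s + 0.01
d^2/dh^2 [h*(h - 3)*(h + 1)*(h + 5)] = 12*h^2 + 18*h - 26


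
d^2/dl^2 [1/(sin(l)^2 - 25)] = 2*(-2*sin(l)^4 - 47*sin(l)^2 + 25)/(sin(l)^2 - 25)^3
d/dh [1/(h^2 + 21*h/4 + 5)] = 4*(-8*h - 21)/(4*h^2 + 21*h + 20)^2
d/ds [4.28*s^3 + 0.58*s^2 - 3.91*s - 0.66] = 12.84*s^2 + 1.16*s - 3.91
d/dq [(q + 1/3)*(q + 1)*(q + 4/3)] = 3*q^2 + 16*q/3 + 19/9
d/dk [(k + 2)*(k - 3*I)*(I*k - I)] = 3*I*k^2 + 2*k*(3 + I) + 3 - 2*I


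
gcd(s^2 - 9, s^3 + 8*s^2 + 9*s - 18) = s + 3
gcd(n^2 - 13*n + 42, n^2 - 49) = n - 7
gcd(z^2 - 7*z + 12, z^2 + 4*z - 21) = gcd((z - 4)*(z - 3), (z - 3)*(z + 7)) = z - 3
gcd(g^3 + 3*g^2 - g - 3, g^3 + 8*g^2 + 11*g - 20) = g - 1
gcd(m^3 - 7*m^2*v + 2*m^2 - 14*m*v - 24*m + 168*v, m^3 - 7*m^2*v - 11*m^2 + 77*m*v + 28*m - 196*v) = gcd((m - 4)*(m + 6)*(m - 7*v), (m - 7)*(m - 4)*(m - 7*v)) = -m^2 + 7*m*v + 4*m - 28*v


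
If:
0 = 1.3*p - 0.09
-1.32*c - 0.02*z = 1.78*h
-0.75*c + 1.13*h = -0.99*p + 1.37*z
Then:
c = 0.0431608510360368 - 0.87072808320951*z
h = 0.634472511144131*z - 0.032006923240207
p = 0.07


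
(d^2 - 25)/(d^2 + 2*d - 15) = (d - 5)/(d - 3)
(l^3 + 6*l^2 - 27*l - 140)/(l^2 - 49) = (l^2 - l - 20)/(l - 7)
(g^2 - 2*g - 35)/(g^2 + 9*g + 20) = (g - 7)/(g + 4)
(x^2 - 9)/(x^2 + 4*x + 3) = (x - 3)/(x + 1)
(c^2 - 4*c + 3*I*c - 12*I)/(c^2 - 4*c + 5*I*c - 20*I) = (c + 3*I)/(c + 5*I)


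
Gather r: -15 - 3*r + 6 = -3*r - 9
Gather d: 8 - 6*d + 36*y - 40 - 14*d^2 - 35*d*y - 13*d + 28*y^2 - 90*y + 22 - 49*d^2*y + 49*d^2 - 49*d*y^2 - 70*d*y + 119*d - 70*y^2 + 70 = d^2*(35 - 49*y) + d*(-49*y^2 - 105*y + 100) - 42*y^2 - 54*y + 60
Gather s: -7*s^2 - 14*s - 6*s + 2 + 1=-7*s^2 - 20*s + 3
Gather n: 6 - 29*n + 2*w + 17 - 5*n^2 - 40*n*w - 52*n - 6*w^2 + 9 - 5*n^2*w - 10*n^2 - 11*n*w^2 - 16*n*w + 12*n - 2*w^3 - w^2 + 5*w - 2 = n^2*(-5*w - 15) + n*(-11*w^2 - 56*w - 69) - 2*w^3 - 7*w^2 + 7*w + 30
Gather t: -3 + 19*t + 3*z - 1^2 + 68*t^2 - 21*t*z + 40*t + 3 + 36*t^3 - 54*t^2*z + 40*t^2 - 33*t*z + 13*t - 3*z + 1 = 36*t^3 + t^2*(108 - 54*z) + t*(72 - 54*z)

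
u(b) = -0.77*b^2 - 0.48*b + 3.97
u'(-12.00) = 18.00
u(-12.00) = -101.15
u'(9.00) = -14.34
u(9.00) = -62.72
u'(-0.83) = 0.80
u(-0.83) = 3.84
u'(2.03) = -3.61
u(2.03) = -0.18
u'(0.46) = -1.19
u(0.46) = 3.59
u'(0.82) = -1.74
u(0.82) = 3.06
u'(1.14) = -2.24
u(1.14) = 2.42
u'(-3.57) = 5.02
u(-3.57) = -4.13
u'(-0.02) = -0.45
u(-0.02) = 3.98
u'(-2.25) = 2.98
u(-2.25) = 1.15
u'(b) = -1.54*b - 0.48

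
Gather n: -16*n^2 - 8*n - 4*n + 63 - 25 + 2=-16*n^2 - 12*n + 40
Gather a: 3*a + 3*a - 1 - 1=6*a - 2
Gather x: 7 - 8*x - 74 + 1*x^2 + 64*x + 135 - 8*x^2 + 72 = -7*x^2 + 56*x + 140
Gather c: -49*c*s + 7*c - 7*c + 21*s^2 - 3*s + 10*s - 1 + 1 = -49*c*s + 21*s^2 + 7*s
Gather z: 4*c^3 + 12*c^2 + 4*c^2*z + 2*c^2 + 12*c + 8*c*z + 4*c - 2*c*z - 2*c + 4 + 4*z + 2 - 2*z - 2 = 4*c^3 + 14*c^2 + 14*c + z*(4*c^2 + 6*c + 2) + 4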